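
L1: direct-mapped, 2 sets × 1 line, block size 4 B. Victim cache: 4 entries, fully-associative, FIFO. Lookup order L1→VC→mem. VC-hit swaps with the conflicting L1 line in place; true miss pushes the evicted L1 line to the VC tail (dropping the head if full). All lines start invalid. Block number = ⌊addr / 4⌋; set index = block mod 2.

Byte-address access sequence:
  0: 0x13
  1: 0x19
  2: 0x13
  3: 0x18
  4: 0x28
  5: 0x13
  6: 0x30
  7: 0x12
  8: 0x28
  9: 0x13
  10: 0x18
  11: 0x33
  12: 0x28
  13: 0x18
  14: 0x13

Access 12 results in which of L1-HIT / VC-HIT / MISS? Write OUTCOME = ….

OUTCOME = VC-HIT

  [0] addr=0x13 blk=4 s=0: MISS | VC []
  [1] addr=0x19 blk=6 s=0: MISS | VC [4]
  [2] addr=0x13 blk=4 s=0: VC-HIT | VC [6]
  [3] addr=0x18 blk=6 s=0: VC-HIT | VC [4]
  [4] addr=0x28 blk=10 s=0: MISS | VC [4, 6]
  [5] addr=0x13 blk=4 s=0: VC-HIT | VC [10, 6]
  [6] addr=0x30 blk=12 s=0: MISS | VC [10, 6, 4]
  [7] addr=0x12 blk=4 s=0: VC-HIT | VC [10, 6, 12]
  [8] addr=0x28 blk=10 s=0: VC-HIT | VC [4, 6, 12]
  [9] addr=0x13 blk=4 s=0: VC-HIT | VC [10, 6, 12]
  [10] addr=0x18 blk=6 s=0: VC-HIT | VC [10, 4, 12]
  [11] addr=0x33 blk=12 s=0: VC-HIT | VC [10, 4, 6]
  [12] addr=0x28 blk=10 s=0: VC-HIT | VC [12, 4, 6]
  [13] addr=0x18 blk=6 s=0: VC-HIT | VC [12, 4, 10]
  [14] addr=0x13 blk=4 s=0: VC-HIT | VC [12, 6, 10]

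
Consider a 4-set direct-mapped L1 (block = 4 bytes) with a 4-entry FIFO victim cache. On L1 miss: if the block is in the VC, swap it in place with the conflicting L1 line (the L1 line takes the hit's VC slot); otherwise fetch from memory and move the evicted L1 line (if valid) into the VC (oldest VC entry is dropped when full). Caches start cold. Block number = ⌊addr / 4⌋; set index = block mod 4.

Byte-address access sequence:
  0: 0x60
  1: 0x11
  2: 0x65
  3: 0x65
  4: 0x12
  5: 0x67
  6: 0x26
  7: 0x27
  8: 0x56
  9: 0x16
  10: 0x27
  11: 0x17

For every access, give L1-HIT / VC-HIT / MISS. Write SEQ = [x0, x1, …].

SEQ = [MISS, MISS, MISS, L1-HIT, L1-HIT, L1-HIT, MISS, L1-HIT, MISS, MISS, VC-HIT, VC-HIT]

#0 0x60→b24/s0 MISS; vc=[]
#1 0x11→b4/s0 MISS; vc=[24]
#2 0x65→b25/s1 MISS; vc=[24]
#3 0x65→b25/s1 L1-HIT; vc=[24]
#4 0x12→b4/s0 L1-HIT; vc=[24]
#5 0x67→b25/s1 L1-HIT; vc=[24]
#6 0x26→b9/s1 MISS; vc=[24,25]
#7 0x27→b9/s1 L1-HIT; vc=[24,25]
#8 0x56→b21/s1 MISS; vc=[24,25,9]
#9 0x16→b5/s1 MISS; vc=[24,25,9,21]
#10 0x27→b9/s1 VC-HIT; vc=[24,25,5,21]
#11 0x17→b5/s1 VC-HIT; vc=[24,25,9,21]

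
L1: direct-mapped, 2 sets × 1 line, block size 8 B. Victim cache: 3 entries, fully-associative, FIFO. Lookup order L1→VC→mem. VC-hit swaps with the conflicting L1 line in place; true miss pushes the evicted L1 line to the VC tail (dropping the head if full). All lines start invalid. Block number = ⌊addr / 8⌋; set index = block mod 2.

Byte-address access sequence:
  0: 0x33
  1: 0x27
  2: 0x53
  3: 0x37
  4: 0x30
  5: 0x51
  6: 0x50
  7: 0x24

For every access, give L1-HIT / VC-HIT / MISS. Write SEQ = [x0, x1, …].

SEQ = [MISS, MISS, MISS, VC-HIT, L1-HIT, VC-HIT, L1-HIT, VC-HIT]

0: 0x33 (blk 6, set 0) → MISS  vc=[]
1: 0x27 (blk 4, set 0) → MISS  vc=[6]
2: 0x53 (blk 10, set 0) → MISS  vc=[6, 4]
3: 0x37 (blk 6, set 0) → VC-HIT  vc=[10, 4]
4: 0x30 (blk 6, set 0) → L1-HIT  vc=[10, 4]
5: 0x51 (blk 10, set 0) → VC-HIT  vc=[6, 4]
6: 0x50 (blk 10, set 0) → L1-HIT  vc=[6, 4]
7: 0x24 (blk 4, set 0) → VC-HIT  vc=[6, 10]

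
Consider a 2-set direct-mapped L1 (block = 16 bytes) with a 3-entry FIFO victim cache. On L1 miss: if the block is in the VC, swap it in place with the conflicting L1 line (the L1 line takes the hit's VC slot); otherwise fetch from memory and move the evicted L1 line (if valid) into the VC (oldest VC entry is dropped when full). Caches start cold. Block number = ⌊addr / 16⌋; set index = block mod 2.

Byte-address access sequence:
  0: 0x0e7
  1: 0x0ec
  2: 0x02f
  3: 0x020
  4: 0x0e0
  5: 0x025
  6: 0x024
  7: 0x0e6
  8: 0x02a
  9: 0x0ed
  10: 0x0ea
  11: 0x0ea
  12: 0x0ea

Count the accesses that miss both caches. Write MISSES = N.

0: 0xe7 (blk 14, set 0) → MISS  vc=[]
1: 0xec (blk 14, set 0) → L1-HIT  vc=[]
2: 0x2f (blk 2, set 0) → MISS  vc=[14]
3: 0x20 (blk 2, set 0) → L1-HIT  vc=[14]
4: 0xe0 (blk 14, set 0) → VC-HIT  vc=[2]
5: 0x25 (blk 2, set 0) → VC-HIT  vc=[14]
6: 0x24 (blk 2, set 0) → L1-HIT  vc=[14]
7: 0xe6 (blk 14, set 0) → VC-HIT  vc=[2]
8: 0x2a (blk 2, set 0) → VC-HIT  vc=[14]
9: 0xed (blk 14, set 0) → VC-HIT  vc=[2]
10: 0xea (blk 14, set 0) → L1-HIT  vc=[2]
11: 0xea (blk 14, set 0) → L1-HIT  vc=[2]
12: 0xea (blk 14, set 0) → L1-HIT  vc=[2]

MISSES = 2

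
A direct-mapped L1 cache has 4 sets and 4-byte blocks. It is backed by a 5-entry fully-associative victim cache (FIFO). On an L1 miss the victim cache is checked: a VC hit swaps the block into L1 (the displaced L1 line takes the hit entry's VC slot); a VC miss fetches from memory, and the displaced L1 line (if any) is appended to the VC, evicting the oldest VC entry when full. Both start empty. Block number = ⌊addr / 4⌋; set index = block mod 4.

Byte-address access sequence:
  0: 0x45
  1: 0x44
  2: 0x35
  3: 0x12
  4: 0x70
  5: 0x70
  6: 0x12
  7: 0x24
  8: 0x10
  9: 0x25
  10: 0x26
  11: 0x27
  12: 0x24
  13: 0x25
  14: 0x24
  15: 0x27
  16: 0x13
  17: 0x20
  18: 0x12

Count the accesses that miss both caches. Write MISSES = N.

MISSES = 6

0: 0x45 (blk 17, set 1) → MISS  vc=[]
1: 0x44 (blk 17, set 1) → L1-HIT  vc=[]
2: 0x35 (blk 13, set 1) → MISS  vc=[17]
3: 0x12 (blk 4, set 0) → MISS  vc=[17]
4: 0x70 (blk 28, set 0) → MISS  vc=[17, 4]
5: 0x70 (blk 28, set 0) → L1-HIT  vc=[17, 4]
6: 0x12 (blk 4, set 0) → VC-HIT  vc=[17, 28]
7: 0x24 (blk 9, set 1) → MISS  vc=[17, 28, 13]
8: 0x10 (blk 4, set 0) → L1-HIT  vc=[17, 28, 13]
9: 0x25 (blk 9, set 1) → L1-HIT  vc=[17, 28, 13]
10: 0x26 (blk 9, set 1) → L1-HIT  vc=[17, 28, 13]
11: 0x27 (blk 9, set 1) → L1-HIT  vc=[17, 28, 13]
12: 0x24 (blk 9, set 1) → L1-HIT  vc=[17, 28, 13]
13: 0x25 (blk 9, set 1) → L1-HIT  vc=[17, 28, 13]
14: 0x24 (blk 9, set 1) → L1-HIT  vc=[17, 28, 13]
15: 0x27 (blk 9, set 1) → L1-HIT  vc=[17, 28, 13]
16: 0x13 (blk 4, set 0) → L1-HIT  vc=[17, 28, 13]
17: 0x20 (blk 8, set 0) → MISS  vc=[17, 28, 13, 4]
18: 0x12 (blk 4, set 0) → VC-HIT  vc=[17, 28, 13, 8]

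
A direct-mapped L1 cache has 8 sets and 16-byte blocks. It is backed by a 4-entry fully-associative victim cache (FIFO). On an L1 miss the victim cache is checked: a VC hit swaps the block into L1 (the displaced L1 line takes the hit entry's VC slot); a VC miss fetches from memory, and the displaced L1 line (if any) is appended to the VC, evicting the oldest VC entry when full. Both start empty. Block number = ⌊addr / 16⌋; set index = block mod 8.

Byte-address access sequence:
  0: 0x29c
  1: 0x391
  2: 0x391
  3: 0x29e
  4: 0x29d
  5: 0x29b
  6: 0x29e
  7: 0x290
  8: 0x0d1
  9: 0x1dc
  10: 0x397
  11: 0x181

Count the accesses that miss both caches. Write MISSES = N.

MISSES = 5

  [0] addr=0x29c blk=41 s=1: MISS | VC []
  [1] addr=0x391 blk=57 s=1: MISS | VC [41]
  [2] addr=0x391 blk=57 s=1: L1-HIT | VC [41]
  [3] addr=0x29e blk=41 s=1: VC-HIT | VC [57]
  [4] addr=0x29d blk=41 s=1: L1-HIT | VC [57]
  [5] addr=0x29b blk=41 s=1: L1-HIT | VC [57]
  [6] addr=0x29e blk=41 s=1: L1-HIT | VC [57]
  [7] addr=0x290 blk=41 s=1: L1-HIT | VC [57]
  [8] addr=0xd1 blk=13 s=5: MISS | VC [57]
  [9] addr=0x1dc blk=29 s=5: MISS | VC [57, 13]
  [10] addr=0x397 blk=57 s=1: VC-HIT | VC [41, 13]
  [11] addr=0x181 blk=24 s=0: MISS | VC [41, 13]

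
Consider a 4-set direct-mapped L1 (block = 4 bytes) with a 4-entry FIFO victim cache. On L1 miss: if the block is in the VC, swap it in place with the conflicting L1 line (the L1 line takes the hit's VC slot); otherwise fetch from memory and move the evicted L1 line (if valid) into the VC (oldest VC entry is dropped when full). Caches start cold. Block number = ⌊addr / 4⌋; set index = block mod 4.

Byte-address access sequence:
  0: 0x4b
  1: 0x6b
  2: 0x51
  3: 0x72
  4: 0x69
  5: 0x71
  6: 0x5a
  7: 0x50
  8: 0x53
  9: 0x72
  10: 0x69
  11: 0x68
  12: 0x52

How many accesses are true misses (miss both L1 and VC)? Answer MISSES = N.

MISSES = 5

  [0] addr=0x4b blk=18 s=2: MISS | VC []
  [1] addr=0x6b blk=26 s=2: MISS | VC [18]
  [2] addr=0x51 blk=20 s=0: MISS | VC [18]
  [3] addr=0x72 blk=28 s=0: MISS | VC [18, 20]
  [4] addr=0x69 blk=26 s=2: L1-HIT | VC [18, 20]
  [5] addr=0x71 blk=28 s=0: L1-HIT | VC [18, 20]
  [6] addr=0x5a blk=22 s=2: MISS | VC [18, 20, 26]
  [7] addr=0x50 blk=20 s=0: VC-HIT | VC [18, 28, 26]
  [8] addr=0x53 blk=20 s=0: L1-HIT | VC [18, 28, 26]
  [9] addr=0x72 blk=28 s=0: VC-HIT | VC [18, 20, 26]
  [10] addr=0x69 blk=26 s=2: VC-HIT | VC [18, 20, 22]
  [11] addr=0x68 blk=26 s=2: L1-HIT | VC [18, 20, 22]
  [12] addr=0x52 blk=20 s=0: VC-HIT | VC [18, 28, 22]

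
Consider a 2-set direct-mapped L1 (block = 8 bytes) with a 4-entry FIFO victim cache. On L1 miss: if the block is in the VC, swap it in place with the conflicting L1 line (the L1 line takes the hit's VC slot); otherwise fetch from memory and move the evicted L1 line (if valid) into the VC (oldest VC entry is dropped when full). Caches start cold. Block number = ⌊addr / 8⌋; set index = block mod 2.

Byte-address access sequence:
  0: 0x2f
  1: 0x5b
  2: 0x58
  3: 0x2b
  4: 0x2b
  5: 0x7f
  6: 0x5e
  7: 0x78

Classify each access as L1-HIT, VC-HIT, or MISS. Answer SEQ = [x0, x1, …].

SEQ = [MISS, MISS, L1-HIT, VC-HIT, L1-HIT, MISS, VC-HIT, VC-HIT]

0: 0x2f (blk 5, set 1) → MISS  vc=[]
1: 0x5b (blk 11, set 1) → MISS  vc=[5]
2: 0x58 (blk 11, set 1) → L1-HIT  vc=[5]
3: 0x2b (blk 5, set 1) → VC-HIT  vc=[11]
4: 0x2b (blk 5, set 1) → L1-HIT  vc=[11]
5: 0x7f (blk 15, set 1) → MISS  vc=[11, 5]
6: 0x5e (blk 11, set 1) → VC-HIT  vc=[15, 5]
7: 0x78 (blk 15, set 1) → VC-HIT  vc=[11, 5]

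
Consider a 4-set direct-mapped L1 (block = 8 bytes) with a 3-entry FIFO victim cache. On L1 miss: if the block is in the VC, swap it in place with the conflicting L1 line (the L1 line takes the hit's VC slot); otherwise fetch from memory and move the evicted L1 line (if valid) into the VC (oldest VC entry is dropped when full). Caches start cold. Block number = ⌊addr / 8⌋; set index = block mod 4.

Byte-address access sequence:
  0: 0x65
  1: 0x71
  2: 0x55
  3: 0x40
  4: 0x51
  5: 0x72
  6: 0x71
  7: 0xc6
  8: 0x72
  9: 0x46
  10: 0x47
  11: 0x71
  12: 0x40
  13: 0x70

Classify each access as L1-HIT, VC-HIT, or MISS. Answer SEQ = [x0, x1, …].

#0 0x65→b12/s0 MISS; vc=[]
#1 0x71→b14/s2 MISS; vc=[]
#2 0x55→b10/s2 MISS; vc=[14]
#3 0x40→b8/s0 MISS; vc=[14,12]
#4 0x51→b10/s2 L1-HIT; vc=[14,12]
#5 0x72→b14/s2 VC-HIT; vc=[10,12]
#6 0x71→b14/s2 L1-HIT; vc=[10,12]
#7 0xc6→b24/s0 MISS; vc=[10,12,8]
#8 0x72→b14/s2 L1-HIT; vc=[10,12,8]
#9 0x46→b8/s0 VC-HIT; vc=[10,12,24]
#10 0x47→b8/s0 L1-HIT; vc=[10,12,24]
#11 0x71→b14/s2 L1-HIT; vc=[10,12,24]
#12 0x40→b8/s0 L1-HIT; vc=[10,12,24]
#13 0x70→b14/s2 L1-HIT; vc=[10,12,24]

SEQ = [MISS, MISS, MISS, MISS, L1-HIT, VC-HIT, L1-HIT, MISS, L1-HIT, VC-HIT, L1-HIT, L1-HIT, L1-HIT, L1-HIT]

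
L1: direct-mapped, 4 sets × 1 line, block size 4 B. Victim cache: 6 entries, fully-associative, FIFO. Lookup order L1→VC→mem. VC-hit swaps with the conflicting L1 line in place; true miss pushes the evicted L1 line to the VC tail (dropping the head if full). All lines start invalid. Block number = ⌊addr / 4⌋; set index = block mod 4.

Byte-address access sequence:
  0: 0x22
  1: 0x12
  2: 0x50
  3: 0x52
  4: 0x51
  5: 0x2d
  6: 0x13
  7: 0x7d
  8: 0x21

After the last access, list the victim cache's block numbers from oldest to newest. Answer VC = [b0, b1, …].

VC = [4, 20, 11]

  [0] addr=0x22 blk=8 s=0: MISS | VC []
  [1] addr=0x12 blk=4 s=0: MISS | VC [8]
  [2] addr=0x50 blk=20 s=0: MISS | VC [8, 4]
  [3] addr=0x52 blk=20 s=0: L1-HIT | VC [8, 4]
  [4] addr=0x51 blk=20 s=0: L1-HIT | VC [8, 4]
  [5] addr=0x2d blk=11 s=3: MISS | VC [8, 4]
  [6] addr=0x13 blk=4 s=0: VC-HIT | VC [8, 20]
  [7] addr=0x7d blk=31 s=3: MISS | VC [8, 20, 11]
  [8] addr=0x21 blk=8 s=0: VC-HIT | VC [4, 20, 11]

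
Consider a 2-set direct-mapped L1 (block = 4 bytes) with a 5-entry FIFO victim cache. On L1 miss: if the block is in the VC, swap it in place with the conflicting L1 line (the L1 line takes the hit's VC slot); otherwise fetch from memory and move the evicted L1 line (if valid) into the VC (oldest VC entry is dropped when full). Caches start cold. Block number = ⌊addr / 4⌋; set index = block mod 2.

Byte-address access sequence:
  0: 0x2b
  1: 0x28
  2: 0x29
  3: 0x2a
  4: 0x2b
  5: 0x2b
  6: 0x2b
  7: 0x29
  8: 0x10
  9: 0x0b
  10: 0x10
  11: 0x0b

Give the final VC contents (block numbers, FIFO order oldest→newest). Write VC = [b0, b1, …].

VC = [10, 4]

  [0] addr=0x2b blk=10 s=0: MISS | VC []
  [1] addr=0x28 blk=10 s=0: L1-HIT | VC []
  [2] addr=0x29 blk=10 s=0: L1-HIT | VC []
  [3] addr=0x2a blk=10 s=0: L1-HIT | VC []
  [4] addr=0x2b blk=10 s=0: L1-HIT | VC []
  [5] addr=0x2b blk=10 s=0: L1-HIT | VC []
  [6] addr=0x2b blk=10 s=0: L1-HIT | VC []
  [7] addr=0x29 blk=10 s=0: L1-HIT | VC []
  [8] addr=0x10 blk=4 s=0: MISS | VC [10]
  [9] addr=0xb blk=2 s=0: MISS | VC [10, 4]
  [10] addr=0x10 blk=4 s=0: VC-HIT | VC [10, 2]
  [11] addr=0xb blk=2 s=0: VC-HIT | VC [10, 4]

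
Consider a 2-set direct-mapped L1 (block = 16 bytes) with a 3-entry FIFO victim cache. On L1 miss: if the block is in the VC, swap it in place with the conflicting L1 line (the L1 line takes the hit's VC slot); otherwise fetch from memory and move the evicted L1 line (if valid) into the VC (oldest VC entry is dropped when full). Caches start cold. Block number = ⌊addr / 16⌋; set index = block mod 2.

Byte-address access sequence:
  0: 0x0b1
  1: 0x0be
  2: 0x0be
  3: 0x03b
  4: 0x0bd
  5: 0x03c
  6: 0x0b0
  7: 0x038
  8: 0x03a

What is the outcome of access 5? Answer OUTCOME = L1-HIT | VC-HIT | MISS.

0: 0xb1 (blk 11, set 1) → MISS  vc=[]
1: 0xbe (blk 11, set 1) → L1-HIT  vc=[]
2: 0xbe (blk 11, set 1) → L1-HIT  vc=[]
3: 0x3b (blk 3, set 1) → MISS  vc=[11]
4: 0xbd (blk 11, set 1) → VC-HIT  vc=[3]
5: 0x3c (blk 3, set 1) → VC-HIT  vc=[11]
6: 0xb0 (blk 11, set 1) → VC-HIT  vc=[3]
7: 0x38 (blk 3, set 1) → VC-HIT  vc=[11]
8: 0x3a (blk 3, set 1) → L1-HIT  vc=[11]

OUTCOME = VC-HIT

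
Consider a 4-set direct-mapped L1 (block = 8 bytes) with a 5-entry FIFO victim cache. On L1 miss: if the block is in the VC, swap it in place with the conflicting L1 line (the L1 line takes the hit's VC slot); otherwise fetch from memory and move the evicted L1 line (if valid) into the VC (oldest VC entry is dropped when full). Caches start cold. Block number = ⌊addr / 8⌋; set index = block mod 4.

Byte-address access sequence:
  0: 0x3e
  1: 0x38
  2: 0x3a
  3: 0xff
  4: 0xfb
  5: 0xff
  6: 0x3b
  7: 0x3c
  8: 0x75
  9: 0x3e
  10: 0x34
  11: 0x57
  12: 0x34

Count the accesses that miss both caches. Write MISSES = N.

#0 0x3e→b7/s3 MISS; vc=[]
#1 0x38→b7/s3 L1-HIT; vc=[]
#2 0x3a→b7/s3 L1-HIT; vc=[]
#3 0xff→b31/s3 MISS; vc=[7]
#4 0xfb→b31/s3 L1-HIT; vc=[7]
#5 0xff→b31/s3 L1-HIT; vc=[7]
#6 0x3b→b7/s3 VC-HIT; vc=[31]
#7 0x3c→b7/s3 L1-HIT; vc=[31]
#8 0x75→b14/s2 MISS; vc=[31]
#9 0x3e→b7/s3 L1-HIT; vc=[31]
#10 0x34→b6/s2 MISS; vc=[31,14]
#11 0x57→b10/s2 MISS; vc=[31,14,6]
#12 0x34→b6/s2 VC-HIT; vc=[31,14,10]

MISSES = 5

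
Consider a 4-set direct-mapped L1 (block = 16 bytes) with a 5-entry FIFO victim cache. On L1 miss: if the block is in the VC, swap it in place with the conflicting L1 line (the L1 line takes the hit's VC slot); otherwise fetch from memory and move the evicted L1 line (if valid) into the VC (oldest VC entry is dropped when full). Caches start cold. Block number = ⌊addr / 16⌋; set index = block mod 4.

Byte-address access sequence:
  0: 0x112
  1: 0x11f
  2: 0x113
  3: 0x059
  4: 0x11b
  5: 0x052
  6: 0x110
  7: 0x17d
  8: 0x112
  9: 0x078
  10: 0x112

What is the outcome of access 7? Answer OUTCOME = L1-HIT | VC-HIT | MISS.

  [0] addr=0x112 blk=17 s=1: MISS | VC []
  [1] addr=0x11f blk=17 s=1: L1-HIT | VC []
  [2] addr=0x113 blk=17 s=1: L1-HIT | VC []
  [3] addr=0x59 blk=5 s=1: MISS | VC [17]
  [4] addr=0x11b blk=17 s=1: VC-HIT | VC [5]
  [5] addr=0x52 blk=5 s=1: VC-HIT | VC [17]
  [6] addr=0x110 blk=17 s=1: VC-HIT | VC [5]
  [7] addr=0x17d blk=23 s=3: MISS | VC [5]
  [8] addr=0x112 blk=17 s=1: L1-HIT | VC [5]
  [9] addr=0x78 blk=7 s=3: MISS | VC [5, 23]
  [10] addr=0x112 blk=17 s=1: L1-HIT | VC [5, 23]

OUTCOME = MISS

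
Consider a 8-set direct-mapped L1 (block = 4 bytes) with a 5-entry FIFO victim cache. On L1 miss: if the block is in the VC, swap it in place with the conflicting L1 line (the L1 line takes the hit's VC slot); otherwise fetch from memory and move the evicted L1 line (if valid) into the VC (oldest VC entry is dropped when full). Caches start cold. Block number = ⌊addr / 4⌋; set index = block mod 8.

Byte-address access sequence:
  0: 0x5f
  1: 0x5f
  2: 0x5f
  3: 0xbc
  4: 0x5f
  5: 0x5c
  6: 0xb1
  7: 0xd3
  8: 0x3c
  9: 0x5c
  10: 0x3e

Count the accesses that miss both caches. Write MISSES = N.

MISSES = 5

0: 0x5f (blk 23, set 7) → MISS  vc=[]
1: 0x5f (blk 23, set 7) → L1-HIT  vc=[]
2: 0x5f (blk 23, set 7) → L1-HIT  vc=[]
3: 0xbc (blk 47, set 7) → MISS  vc=[23]
4: 0x5f (blk 23, set 7) → VC-HIT  vc=[47]
5: 0x5c (blk 23, set 7) → L1-HIT  vc=[47]
6: 0xb1 (blk 44, set 4) → MISS  vc=[47]
7: 0xd3 (blk 52, set 4) → MISS  vc=[47, 44]
8: 0x3c (blk 15, set 7) → MISS  vc=[47, 44, 23]
9: 0x5c (blk 23, set 7) → VC-HIT  vc=[47, 44, 15]
10: 0x3e (blk 15, set 7) → VC-HIT  vc=[47, 44, 23]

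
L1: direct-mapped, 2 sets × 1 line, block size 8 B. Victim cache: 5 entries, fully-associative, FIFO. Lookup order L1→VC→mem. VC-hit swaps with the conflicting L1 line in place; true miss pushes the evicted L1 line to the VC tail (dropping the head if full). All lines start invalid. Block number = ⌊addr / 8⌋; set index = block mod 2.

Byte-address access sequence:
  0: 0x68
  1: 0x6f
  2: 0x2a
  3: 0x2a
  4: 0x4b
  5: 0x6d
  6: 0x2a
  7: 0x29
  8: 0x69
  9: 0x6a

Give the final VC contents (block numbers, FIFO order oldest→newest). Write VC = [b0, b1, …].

#0 0x68→b13/s1 MISS; vc=[]
#1 0x6f→b13/s1 L1-HIT; vc=[]
#2 0x2a→b5/s1 MISS; vc=[13]
#3 0x2a→b5/s1 L1-HIT; vc=[13]
#4 0x4b→b9/s1 MISS; vc=[13,5]
#5 0x6d→b13/s1 VC-HIT; vc=[9,5]
#6 0x2a→b5/s1 VC-HIT; vc=[9,13]
#7 0x29→b5/s1 L1-HIT; vc=[9,13]
#8 0x69→b13/s1 VC-HIT; vc=[9,5]
#9 0x6a→b13/s1 L1-HIT; vc=[9,5]

VC = [9, 5]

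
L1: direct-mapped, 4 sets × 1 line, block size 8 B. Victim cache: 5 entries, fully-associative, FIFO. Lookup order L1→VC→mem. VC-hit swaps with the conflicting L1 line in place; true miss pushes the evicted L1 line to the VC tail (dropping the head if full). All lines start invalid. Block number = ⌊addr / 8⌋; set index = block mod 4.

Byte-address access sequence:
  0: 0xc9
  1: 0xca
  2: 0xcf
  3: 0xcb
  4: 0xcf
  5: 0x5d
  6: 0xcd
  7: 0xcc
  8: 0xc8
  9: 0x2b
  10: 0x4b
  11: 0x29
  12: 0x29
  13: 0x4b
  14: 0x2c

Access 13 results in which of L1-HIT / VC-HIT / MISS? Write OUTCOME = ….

OUTCOME = VC-HIT

0: 0xc9 (blk 25, set 1) → MISS  vc=[]
1: 0xca (blk 25, set 1) → L1-HIT  vc=[]
2: 0xcf (blk 25, set 1) → L1-HIT  vc=[]
3: 0xcb (blk 25, set 1) → L1-HIT  vc=[]
4: 0xcf (blk 25, set 1) → L1-HIT  vc=[]
5: 0x5d (blk 11, set 3) → MISS  vc=[]
6: 0xcd (blk 25, set 1) → L1-HIT  vc=[]
7: 0xcc (blk 25, set 1) → L1-HIT  vc=[]
8: 0xc8 (blk 25, set 1) → L1-HIT  vc=[]
9: 0x2b (blk 5, set 1) → MISS  vc=[25]
10: 0x4b (blk 9, set 1) → MISS  vc=[25, 5]
11: 0x29 (blk 5, set 1) → VC-HIT  vc=[25, 9]
12: 0x29 (blk 5, set 1) → L1-HIT  vc=[25, 9]
13: 0x4b (blk 9, set 1) → VC-HIT  vc=[25, 5]
14: 0x2c (blk 5, set 1) → VC-HIT  vc=[25, 9]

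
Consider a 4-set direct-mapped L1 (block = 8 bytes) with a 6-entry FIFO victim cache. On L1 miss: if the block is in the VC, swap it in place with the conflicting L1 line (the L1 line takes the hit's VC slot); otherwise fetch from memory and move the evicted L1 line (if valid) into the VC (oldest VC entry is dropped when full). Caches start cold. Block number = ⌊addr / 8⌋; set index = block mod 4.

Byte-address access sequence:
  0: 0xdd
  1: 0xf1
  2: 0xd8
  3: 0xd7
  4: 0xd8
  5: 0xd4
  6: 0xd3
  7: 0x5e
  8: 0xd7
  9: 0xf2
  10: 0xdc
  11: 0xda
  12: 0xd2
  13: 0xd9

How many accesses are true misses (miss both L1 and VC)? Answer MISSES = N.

MISSES = 4

0: 0xdd (blk 27, set 3) → MISS  vc=[]
1: 0xf1 (blk 30, set 2) → MISS  vc=[]
2: 0xd8 (blk 27, set 3) → L1-HIT  vc=[]
3: 0xd7 (blk 26, set 2) → MISS  vc=[30]
4: 0xd8 (blk 27, set 3) → L1-HIT  vc=[30]
5: 0xd4 (blk 26, set 2) → L1-HIT  vc=[30]
6: 0xd3 (blk 26, set 2) → L1-HIT  vc=[30]
7: 0x5e (blk 11, set 3) → MISS  vc=[30, 27]
8: 0xd7 (blk 26, set 2) → L1-HIT  vc=[30, 27]
9: 0xf2 (blk 30, set 2) → VC-HIT  vc=[26, 27]
10: 0xdc (blk 27, set 3) → VC-HIT  vc=[26, 11]
11: 0xda (blk 27, set 3) → L1-HIT  vc=[26, 11]
12: 0xd2 (blk 26, set 2) → VC-HIT  vc=[30, 11]
13: 0xd9 (blk 27, set 3) → L1-HIT  vc=[30, 11]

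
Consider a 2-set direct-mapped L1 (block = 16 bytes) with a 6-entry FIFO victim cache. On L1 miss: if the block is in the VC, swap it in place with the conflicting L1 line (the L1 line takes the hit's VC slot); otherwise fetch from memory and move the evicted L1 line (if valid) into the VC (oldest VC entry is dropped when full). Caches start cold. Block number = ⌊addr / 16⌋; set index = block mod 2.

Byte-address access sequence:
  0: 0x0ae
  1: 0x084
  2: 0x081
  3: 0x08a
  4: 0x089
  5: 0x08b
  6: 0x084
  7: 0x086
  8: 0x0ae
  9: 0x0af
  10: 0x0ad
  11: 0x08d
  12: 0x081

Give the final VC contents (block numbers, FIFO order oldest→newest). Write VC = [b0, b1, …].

VC = [10]

  [0] addr=0xae blk=10 s=0: MISS | VC []
  [1] addr=0x84 blk=8 s=0: MISS | VC [10]
  [2] addr=0x81 blk=8 s=0: L1-HIT | VC [10]
  [3] addr=0x8a blk=8 s=0: L1-HIT | VC [10]
  [4] addr=0x89 blk=8 s=0: L1-HIT | VC [10]
  [5] addr=0x8b blk=8 s=0: L1-HIT | VC [10]
  [6] addr=0x84 blk=8 s=0: L1-HIT | VC [10]
  [7] addr=0x86 blk=8 s=0: L1-HIT | VC [10]
  [8] addr=0xae blk=10 s=0: VC-HIT | VC [8]
  [9] addr=0xaf blk=10 s=0: L1-HIT | VC [8]
  [10] addr=0xad blk=10 s=0: L1-HIT | VC [8]
  [11] addr=0x8d blk=8 s=0: VC-HIT | VC [10]
  [12] addr=0x81 blk=8 s=0: L1-HIT | VC [10]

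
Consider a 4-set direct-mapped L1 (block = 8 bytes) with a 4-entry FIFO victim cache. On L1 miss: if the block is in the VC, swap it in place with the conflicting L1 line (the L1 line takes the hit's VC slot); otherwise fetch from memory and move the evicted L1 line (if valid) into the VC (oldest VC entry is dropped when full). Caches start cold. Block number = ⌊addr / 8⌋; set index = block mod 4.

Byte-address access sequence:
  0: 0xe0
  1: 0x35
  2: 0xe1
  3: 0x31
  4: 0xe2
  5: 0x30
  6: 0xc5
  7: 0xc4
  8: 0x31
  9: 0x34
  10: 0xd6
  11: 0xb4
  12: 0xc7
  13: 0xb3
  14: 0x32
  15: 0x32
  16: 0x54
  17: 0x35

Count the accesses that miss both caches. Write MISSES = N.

MISSES = 6

#0 0xe0→b28/s0 MISS; vc=[]
#1 0x35→b6/s2 MISS; vc=[]
#2 0xe1→b28/s0 L1-HIT; vc=[]
#3 0x31→b6/s2 L1-HIT; vc=[]
#4 0xe2→b28/s0 L1-HIT; vc=[]
#5 0x30→b6/s2 L1-HIT; vc=[]
#6 0xc5→b24/s0 MISS; vc=[28]
#7 0xc4→b24/s0 L1-HIT; vc=[28]
#8 0x31→b6/s2 L1-HIT; vc=[28]
#9 0x34→b6/s2 L1-HIT; vc=[28]
#10 0xd6→b26/s2 MISS; vc=[28,6]
#11 0xb4→b22/s2 MISS; vc=[28,6,26]
#12 0xc7→b24/s0 L1-HIT; vc=[28,6,26]
#13 0xb3→b22/s2 L1-HIT; vc=[28,6,26]
#14 0x32→b6/s2 VC-HIT; vc=[28,22,26]
#15 0x32→b6/s2 L1-HIT; vc=[28,22,26]
#16 0x54→b10/s2 MISS; vc=[28,22,26,6]
#17 0x35→b6/s2 VC-HIT; vc=[28,22,26,10]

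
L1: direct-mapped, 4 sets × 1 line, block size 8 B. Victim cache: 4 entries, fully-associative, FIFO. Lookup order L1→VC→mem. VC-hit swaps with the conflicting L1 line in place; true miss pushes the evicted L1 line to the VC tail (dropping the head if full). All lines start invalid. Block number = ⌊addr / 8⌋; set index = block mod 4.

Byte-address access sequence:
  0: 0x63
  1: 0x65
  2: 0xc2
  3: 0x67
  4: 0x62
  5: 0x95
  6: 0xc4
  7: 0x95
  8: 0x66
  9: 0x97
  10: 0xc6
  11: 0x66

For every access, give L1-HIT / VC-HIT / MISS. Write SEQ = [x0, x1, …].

SEQ = [MISS, L1-HIT, MISS, VC-HIT, L1-HIT, MISS, VC-HIT, L1-HIT, VC-HIT, L1-HIT, VC-HIT, VC-HIT]

0: 0x63 (blk 12, set 0) → MISS  vc=[]
1: 0x65 (blk 12, set 0) → L1-HIT  vc=[]
2: 0xc2 (blk 24, set 0) → MISS  vc=[12]
3: 0x67 (blk 12, set 0) → VC-HIT  vc=[24]
4: 0x62 (blk 12, set 0) → L1-HIT  vc=[24]
5: 0x95 (blk 18, set 2) → MISS  vc=[24]
6: 0xc4 (blk 24, set 0) → VC-HIT  vc=[12]
7: 0x95 (blk 18, set 2) → L1-HIT  vc=[12]
8: 0x66 (blk 12, set 0) → VC-HIT  vc=[24]
9: 0x97 (blk 18, set 2) → L1-HIT  vc=[24]
10: 0xc6 (blk 24, set 0) → VC-HIT  vc=[12]
11: 0x66 (blk 12, set 0) → VC-HIT  vc=[24]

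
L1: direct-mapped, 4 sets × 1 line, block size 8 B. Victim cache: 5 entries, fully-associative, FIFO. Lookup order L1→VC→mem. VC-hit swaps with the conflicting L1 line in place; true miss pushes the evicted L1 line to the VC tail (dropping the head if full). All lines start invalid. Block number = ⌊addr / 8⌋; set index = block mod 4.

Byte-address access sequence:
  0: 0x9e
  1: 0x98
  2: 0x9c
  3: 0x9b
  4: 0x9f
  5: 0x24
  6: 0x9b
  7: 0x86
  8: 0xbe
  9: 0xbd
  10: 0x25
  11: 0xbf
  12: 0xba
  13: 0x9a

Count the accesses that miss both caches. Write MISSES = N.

MISSES = 4

#0 0x9e→b19/s3 MISS; vc=[]
#1 0x98→b19/s3 L1-HIT; vc=[]
#2 0x9c→b19/s3 L1-HIT; vc=[]
#3 0x9b→b19/s3 L1-HIT; vc=[]
#4 0x9f→b19/s3 L1-HIT; vc=[]
#5 0x24→b4/s0 MISS; vc=[]
#6 0x9b→b19/s3 L1-HIT; vc=[]
#7 0x86→b16/s0 MISS; vc=[4]
#8 0xbe→b23/s3 MISS; vc=[4,19]
#9 0xbd→b23/s3 L1-HIT; vc=[4,19]
#10 0x25→b4/s0 VC-HIT; vc=[16,19]
#11 0xbf→b23/s3 L1-HIT; vc=[16,19]
#12 0xba→b23/s3 L1-HIT; vc=[16,19]
#13 0x9a→b19/s3 VC-HIT; vc=[16,23]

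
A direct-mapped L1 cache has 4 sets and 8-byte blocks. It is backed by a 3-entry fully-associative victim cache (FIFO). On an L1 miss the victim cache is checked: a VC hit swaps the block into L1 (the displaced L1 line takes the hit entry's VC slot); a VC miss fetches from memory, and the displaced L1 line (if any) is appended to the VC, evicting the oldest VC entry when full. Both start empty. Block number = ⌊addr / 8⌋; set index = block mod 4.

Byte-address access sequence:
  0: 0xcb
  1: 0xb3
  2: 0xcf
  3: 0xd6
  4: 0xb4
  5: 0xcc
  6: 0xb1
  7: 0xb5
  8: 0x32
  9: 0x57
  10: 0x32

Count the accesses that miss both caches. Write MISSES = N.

#0 0xcb→b25/s1 MISS; vc=[]
#1 0xb3→b22/s2 MISS; vc=[]
#2 0xcf→b25/s1 L1-HIT; vc=[]
#3 0xd6→b26/s2 MISS; vc=[22]
#4 0xb4→b22/s2 VC-HIT; vc=[26]
#5 0xcc→b25/s1 L1-HIT; vc=[26]
#6 0xb1→b22/s2 L1-HIT; vc=[26]
#7 0xb5→b22/s2 L1-HIT; vc=[26]
#8 0x32→b6/s2 MISS; vc=[26,22]
#9 0x57→b10/s2 MISS; vc=[26,22,6]
#10 0x32→b6/s2 VC-HIT; vc=[26,22,10]

MISSES = 5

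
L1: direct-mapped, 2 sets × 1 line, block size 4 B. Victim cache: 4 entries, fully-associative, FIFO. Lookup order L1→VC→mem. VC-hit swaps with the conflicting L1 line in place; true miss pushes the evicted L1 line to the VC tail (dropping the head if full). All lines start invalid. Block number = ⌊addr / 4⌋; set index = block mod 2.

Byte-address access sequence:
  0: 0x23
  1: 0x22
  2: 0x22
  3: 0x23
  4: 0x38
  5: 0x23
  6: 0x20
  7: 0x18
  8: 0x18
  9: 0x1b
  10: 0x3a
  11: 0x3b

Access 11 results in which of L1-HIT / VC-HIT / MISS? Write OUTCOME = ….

0: 0x23 (blk 8, set 0) → MISS  vc=[]
1: 0x22 (blk 8, set 0) → L1-HIT  vc=[]
2: 0x22 (blk 8, set 0) → L1-HIT  vc=[]
3: 0x23 (blk 8, set 0) → L1-HIT  vc=[]
4: 0x38 (blk 14, set 0) → MISS  vc=[8]
5: 0x23 (blk 8, set 0) → VC-HIT  vc=[14]
6: 0x20 (blk 8, set 0) → L1-HIT  vc=[14]
7: 0x18 (blk 6, set 0) → MISS  vc=[14, 8]
8: 0x18 (blk 6, set 0) → L1-HIT  vc=[14, 8]
9: 0x1b (blk 6, set 0) → L1-HIT  vc=[14, 8]
10: 0x3a (blk 14, set 0) → VC-HIT  vc=[6, 8]
11: 0x3b (blk 14, set 0) → L1-HIT  vc=[6, 8]

OUTCOME = L1-HIT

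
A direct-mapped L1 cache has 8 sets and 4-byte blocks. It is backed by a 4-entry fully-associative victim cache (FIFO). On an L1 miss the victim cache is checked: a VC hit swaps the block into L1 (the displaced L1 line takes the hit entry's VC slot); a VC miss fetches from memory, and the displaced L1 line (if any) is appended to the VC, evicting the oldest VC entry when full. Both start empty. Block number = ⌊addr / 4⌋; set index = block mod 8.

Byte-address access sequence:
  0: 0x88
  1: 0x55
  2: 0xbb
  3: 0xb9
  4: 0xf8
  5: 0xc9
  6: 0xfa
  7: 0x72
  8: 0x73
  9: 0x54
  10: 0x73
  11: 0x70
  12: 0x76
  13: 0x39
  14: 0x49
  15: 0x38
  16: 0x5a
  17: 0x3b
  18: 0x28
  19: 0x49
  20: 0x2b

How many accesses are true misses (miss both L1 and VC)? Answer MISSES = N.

0: 0x88 (blk 34, set 2) → MISS  vc=[]
1: 0x55 (blk 21, set 5) → MISS  vc=[]
2: 0xbb (blk 46, set 6) → MISS  vc=[]
3: 0xb9 (blk 46, set 6) → L1-HIT  vc=[]
4: 0xf8 (blk 62, set 6) → MISS  vc=[46]
5: 0xc9 (blk 50, set 2) → MISS  vc=[46, 34]
6: 0xfa (blk 62, set 6) → L1-HIT  vc=[46, 34]
7: 0x72 (blk 28, set 4) → MISS  vc=[46, 34]
8: 0x73 (blk 28, set 4) → L1-HIT  vc=[46, 34]
9: 0x54 (blk 21, set 5) → L1-HIT  vc=[46, 34]
10: 0x73 (blk 28, set 4) → L1-HIT  vc=[46, 34]
11: 0x70 (blk 28, set 4) → L1-HIT  vc=[46, 34]
12: 0x76 (blk 29, set 5) → MISS  vc=[46, 34, 21]
13: 0x39 (blk 14, set 6) → MISS  vc=[46, 34, 21, 62]
14: 0x49 (blk 18, set 2) → MISS  vc=[34, 21, 62, 50]
15: 0x38 (blk 14, set 6) → L1-HIT  vc=[34, 21, 62, 50]
16: 0x5a (blk 22, set 6) → MISS  vc=[21, 62, 50, 14]
17: 0x3b (blk 14, set 6) → VC-HIT  vc=[21, 62, 50, 22]
18: 0x28 (blk 10, set 2) → MISS  vc=[62, 50, 22, 18]
19: 0x49 (blk 18, set 2) → VC-HIT  vc=[62, 50, 22, 10]
20: 0x2b (blk 10, set 2) → VC-HIT  vc=[62, 50, 22, 18]

MISSES = 11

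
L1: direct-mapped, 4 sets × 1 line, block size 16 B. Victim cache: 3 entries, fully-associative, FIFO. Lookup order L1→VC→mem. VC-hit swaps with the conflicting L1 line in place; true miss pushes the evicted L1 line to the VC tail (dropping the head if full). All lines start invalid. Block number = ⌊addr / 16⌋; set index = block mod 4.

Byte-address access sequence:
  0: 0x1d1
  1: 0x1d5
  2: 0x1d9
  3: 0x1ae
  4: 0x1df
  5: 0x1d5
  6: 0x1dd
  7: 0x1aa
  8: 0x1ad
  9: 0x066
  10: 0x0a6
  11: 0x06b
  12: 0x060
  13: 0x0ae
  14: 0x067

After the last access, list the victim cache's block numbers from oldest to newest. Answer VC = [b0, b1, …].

VC = [26, 10]

0: 0x1d1 (blk 29, set 1) → MISS  vc=[]
1: 0x1d5 (blk 29, set 1) → L1-HIT  vc=[]
2: 0x1d9 (blk 29, set 1) → L1-HIT  vc=[]
3: 0x1ae (blk 26, set 2) → MISS  vc=[]
4: 0x1df (blk 29, set 1) → L1-HIT  vc=[]
5: 0x1d5 (blk 29, set 1) → L1-HIT  vc=[]
6: 0x1dd (blk 29, set 1) → L1-HIT  vc=[]
7: 0x1aa (blk 26, set 2) → L1-HIT  vc=[]
8: 0x1ad (blk 26, set 2) → L1-HIT  vc=[]
9: 0x66 (blk 6, set 2) → MISS  vc=[26]
10: 0xa6 (blk 10, set 2) → MISS  vc=[26, 6]
11: 0x6b (blk 6, set 2) → VC-HIT  vc=[26, 10]
12: 0x60 (blk 6, set 2) → L1-HIT  vc=[26, 10]
13: 0xae (blk 10, set 2) → VC-HIT  vc=[26, 6]
14: 0x67 (blk 6, set 2) → VC-HIT  vc=[26, 10]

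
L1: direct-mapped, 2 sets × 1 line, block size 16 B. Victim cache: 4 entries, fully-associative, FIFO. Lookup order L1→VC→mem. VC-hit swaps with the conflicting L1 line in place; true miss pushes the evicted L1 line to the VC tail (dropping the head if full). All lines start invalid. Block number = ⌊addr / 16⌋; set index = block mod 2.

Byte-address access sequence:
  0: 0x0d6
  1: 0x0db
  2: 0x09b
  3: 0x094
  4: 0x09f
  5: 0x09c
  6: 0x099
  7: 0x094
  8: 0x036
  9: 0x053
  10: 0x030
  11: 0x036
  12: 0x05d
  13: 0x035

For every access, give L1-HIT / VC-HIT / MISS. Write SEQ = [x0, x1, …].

SEQ = [MISS, L1-HIT, MISS, L1-HIT, L1-HIT, L1-HIT, L1-HIT, L1-HIT, MISS, MISS, VC-HIT, L1-HIT, VC-HIT, VC-HIT]

#0 0xd6→b13/s1 MISS; vc=[]
#1 0xdb→b13/s1 L1-HIT; vc=[]
#2 0x9b→b9/s1 MISS; vc=[13]
#3 0x94→b9/s1 L1-HIT; vc=[13]
#4 0x9f→b9/s1 L1-HIT; vc=[13]
#5 0x9c→b9/s1 L1-HIT; vc=[13]
#6 0x99→b9/s1 L1-HIT; vc=[13]
#7 0x94→b9/s1 L1-HIT; vc=[13]
#8 0x36→b3/s1 MISS; vc=[13,9]
#9 0x53→b5/s1 MISS; vc=[13,9,3]
#10 0x30→b3/s1 VC-HIT; vc=[13,9,5]
#11 0x36→b3/s1 L1-HIT; vc=[13,9,5]
#12 0x5d→b5/s1 VC-HIT; vc=[13,9,3]
#13 0x35→b3/s1 VC-HIT; vc=[13,9,5]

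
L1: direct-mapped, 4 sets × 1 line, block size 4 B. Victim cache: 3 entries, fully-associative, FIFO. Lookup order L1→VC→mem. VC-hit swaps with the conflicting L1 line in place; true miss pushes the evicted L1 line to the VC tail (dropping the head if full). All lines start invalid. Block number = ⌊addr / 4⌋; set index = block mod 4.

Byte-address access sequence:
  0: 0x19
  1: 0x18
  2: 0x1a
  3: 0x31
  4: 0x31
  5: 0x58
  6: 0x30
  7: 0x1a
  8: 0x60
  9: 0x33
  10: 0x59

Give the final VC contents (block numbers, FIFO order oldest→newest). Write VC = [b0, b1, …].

VC = [6, 24]

#0 0x19→b6/s2 MISS; vc=[]
#1 0x18→b6/s2 L1-HIT; vc=[]
#2 0x1a→b6/s2 L1-HIT; vc=[]
#3 0x31→b12/s0 MISS; vc=[]
#4 0x31→b12/s0 L1-HIT; vc=[]
#5 0x58→b22/s2 MISS; vc=[6]
#6 0x30→b12/s0 L1-HIT; vc=[6]
#7 0x1a→b6/s2 VC-HIT; vc=[22]
#8 0x60→b24/s0 MISS; vc=[22,12]
#9 0x33→b12/s0 VC-HIT; vc=[22,24]
#10 0x59→b22/s2 VC-HIT; vc=[6,24]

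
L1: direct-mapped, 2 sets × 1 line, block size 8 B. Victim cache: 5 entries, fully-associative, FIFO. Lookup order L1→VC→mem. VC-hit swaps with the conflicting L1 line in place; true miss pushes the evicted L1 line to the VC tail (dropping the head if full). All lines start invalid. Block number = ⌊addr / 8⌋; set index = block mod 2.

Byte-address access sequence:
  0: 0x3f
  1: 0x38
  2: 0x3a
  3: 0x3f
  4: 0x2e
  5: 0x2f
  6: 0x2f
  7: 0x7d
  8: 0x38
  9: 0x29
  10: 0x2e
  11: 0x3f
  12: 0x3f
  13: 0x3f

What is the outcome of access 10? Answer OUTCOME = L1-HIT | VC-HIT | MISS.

OUTCOME = L1-HIT

0: 0x3f (blk 7, set 1) → MISS  vc=[]
1: 0x38 (blk 7, set 1) → L1-HIT  vc=[]
2: 0x3a (blk 7, set 1) → L1-HIT  vc=[]
3: 0x3f (blk 7, set 1) → L1-HIT  vc=[]
4: 0x2e (blk 5, set 1) → MISS  vc=[7]
5: 0x2f (blk 5, set 1) → L1-HIT  vc=[7]
6: 0x2f (blk 5, set 1) → L1-HIT  vc=[7]
7: 0x7d (blk 15, set 1) → MISS  vc=[7, 5]
8: 0x38 (blk 7, set 1) → VC-HIT  vc=[15, 5]
9: 0x29 (blk 5, set 1) → VC-HIT  vc=[15, 7]
10: 0x2e (blk 5, set 1) → L1-HIT  vc=[15, 7]
11: 0x3f (blk 7, set 1) → VC-HIT  vc=[15, 5]
12: 0x3f (blk 7, set 1) → L1-HIT  vc=[15, 5]
13: 0x3f (blk 7, set 1) → L1-HIT  vc=[15, 5]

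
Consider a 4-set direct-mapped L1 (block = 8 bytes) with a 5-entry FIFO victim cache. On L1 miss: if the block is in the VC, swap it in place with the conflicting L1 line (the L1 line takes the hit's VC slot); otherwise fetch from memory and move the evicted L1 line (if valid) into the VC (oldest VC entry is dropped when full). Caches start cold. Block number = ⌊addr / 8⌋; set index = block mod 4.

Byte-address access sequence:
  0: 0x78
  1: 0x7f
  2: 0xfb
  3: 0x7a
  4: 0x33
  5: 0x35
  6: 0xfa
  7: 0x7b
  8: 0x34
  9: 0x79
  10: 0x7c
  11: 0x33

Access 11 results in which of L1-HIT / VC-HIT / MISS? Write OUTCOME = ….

  [0] addr=0x78 blk=15 s=3: MISS | VC []
  [1] addr=0x7f blk=15 s=3: L1-HIT | VC []
  [2] addr=0xfb blk=31 s=3: MISS | VC [15]
  [3] addr=0x7a blk=15 s=3: VC-HIT | VC [31]
  [4] addr=0x33 blk=6 s=2: MISS | VC [31]
  [5] addr=0x35 blk=6 s=2: L1-HIT | VC [31]
  [6] addr=0xfa blk=31 s=3: VC-HIT | VC [15]
  [7] addr=0x7b blk=15 s=3: VC-HIT | VC [31]
  [8] addr=0x34 blk=6 s=2: L1-HIT | VC [31]
  [9] addr=0x79 blk=15 s=3: L1-HIT | VC [31]
  [10] addr=0x7c blk=15 s=3: L1-HIT | VC [31]
  [11] addr=0x33 blk=6 s=2: L1-HIT | VC [31]

OUTCOME = L1-HIT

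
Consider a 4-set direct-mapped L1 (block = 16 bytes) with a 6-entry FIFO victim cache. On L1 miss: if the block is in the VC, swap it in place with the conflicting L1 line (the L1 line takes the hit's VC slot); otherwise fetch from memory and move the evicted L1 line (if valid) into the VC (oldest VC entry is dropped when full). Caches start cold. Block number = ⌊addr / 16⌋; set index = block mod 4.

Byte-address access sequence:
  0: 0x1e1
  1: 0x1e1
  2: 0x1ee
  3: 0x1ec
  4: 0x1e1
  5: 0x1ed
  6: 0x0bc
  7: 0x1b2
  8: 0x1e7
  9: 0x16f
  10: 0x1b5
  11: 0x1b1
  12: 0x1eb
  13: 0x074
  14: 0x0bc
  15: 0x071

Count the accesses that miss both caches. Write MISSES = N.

  [0] addr=0x1e1 blk=30 s=2: MISS | VC []
  [1] addr=0x1e1 blk=30 s=2: L1-HIT | VC []
  [2] addr=0x1ee blk=30 s=2: L1-HIT | VC []
  [3] addr=0x1ec blk=30 s=2: L1-HIT | VC []
  [4] addr=0x1e1 blk=30 s=2: L1-HIT | VC []
  [5] addr=0x1ed blk=30 s=2: L1-HIT | VC []
  [6] addr=0xbc blk=11 s=3: MISS | VC []
  [7] addr=0x1b2 blk=27 s=3: MISS | VC [11]
  [8] addr=0x1e7 blk=30 s=2: L1-HIT | VC [11]
  [9] addr=0x16f blk=22 s=2: MISS | VC [11, 30]
  [10] addr=0x1b5 blk=27 s=3: L1-HIT | VC [11, 30]
  [11] addr=0x1b1 blk=27 s=3: L1-HIT | VC [11, 30]
  [12] addr=0x1eb blk=30 s=2: VC-HIT | VC [11, 22]
  [13] addr=0x74 blk=7 s=3: MISS | VC [11, 22, 27]
  [14] addr=0xbc blk=11 s=3: VC-HIT | VC [7, 22, 27]
  [15] addr=0x71 blk=7 s=3: VC-HIT | VC [11, 22, 27]

MISSES = 5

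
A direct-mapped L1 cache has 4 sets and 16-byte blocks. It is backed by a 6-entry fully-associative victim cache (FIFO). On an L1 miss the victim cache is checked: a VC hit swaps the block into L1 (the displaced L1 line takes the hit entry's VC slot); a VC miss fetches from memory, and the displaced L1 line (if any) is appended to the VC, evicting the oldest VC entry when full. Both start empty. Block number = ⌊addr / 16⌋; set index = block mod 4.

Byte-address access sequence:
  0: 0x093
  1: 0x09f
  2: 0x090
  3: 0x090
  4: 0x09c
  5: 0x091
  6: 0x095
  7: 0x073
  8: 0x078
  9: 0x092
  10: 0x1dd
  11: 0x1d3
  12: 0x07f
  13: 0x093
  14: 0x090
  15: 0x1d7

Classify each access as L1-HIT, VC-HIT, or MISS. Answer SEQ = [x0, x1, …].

#0 0x93→b9/s1 MISS; vc=[]
#1 0x9f→b9/s1 L1-HIT; vc=[]
#2 0x90→b9/s1 L1-HIT; vc=[]
#3 0x90→b9/s1 L1-HIT; vc=[]
#4 0x9c→b9/s1 L1-HIT; vc=[]
#5 0x91→b9/s1 L1-HIT; vc=[]
#6 0x95→b9/s1 L1-HIT; vc=[]
#7 0x73→b7/s3 MISS; vc=[]
#8 0x78→b7/s3 L1-HIT; vc=[]
#9 0x92→b9/s1 L1-HIT; vc=[]
#10 0x1dd→b29/s1 MISS; vc=[9]
#11 0x1d3→b29/s1 L1-HIT; vc=[9]
#12 0x7f→b7/s3 L1-HIT; vc=[9]
#13 0x93→b9/s1 VC-HIT; vc=[29]
#14 0x90→b9/s1 L1-HIT; vc=[29]
#15 0x1d7→b29/s1 VC-HIT; vc=[9]

SEQ = [MISS, L1-HIT, L1-HIT, L1-HIT, L1-HIT, L1-HIT, L1-HIT, MISS, L1-HIT, L1-HIT, MISS, L1-HIT, L1-HIT, VC-HIT, L1-HIT, VC-HIT]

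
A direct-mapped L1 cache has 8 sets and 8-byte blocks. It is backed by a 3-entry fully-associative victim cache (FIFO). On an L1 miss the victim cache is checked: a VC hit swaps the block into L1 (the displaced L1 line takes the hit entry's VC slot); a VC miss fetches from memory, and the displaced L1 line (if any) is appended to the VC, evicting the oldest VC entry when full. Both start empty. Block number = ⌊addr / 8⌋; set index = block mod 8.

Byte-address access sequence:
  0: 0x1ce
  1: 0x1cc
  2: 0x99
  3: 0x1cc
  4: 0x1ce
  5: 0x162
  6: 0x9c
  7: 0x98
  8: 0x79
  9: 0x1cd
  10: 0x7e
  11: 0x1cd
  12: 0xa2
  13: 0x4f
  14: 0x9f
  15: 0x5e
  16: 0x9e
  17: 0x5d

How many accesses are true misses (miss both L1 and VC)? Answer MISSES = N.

  [0] addr=0x1ce blk=57 s=1: MISS | VC []
  [1] addr=0x1cc blk=57 s=1: L1-HIT | VC []
  [2] addr=0x99 blk=19 s=3: MISS | VC []
  [3] addr=0x1cc blk=57 s=1: L1-HIT | VC []
  [4] addr=0x1ce blk=57 s=1: L1-HIT | VC []
  [5] addr=0x162 blk=44 s=4: MISS | VC []
  [6] addr=0x9c blk=19 s=3: L1-HIT | VC []
  [7] addr=0x98 blk=19 s=3: L1-HIT | VC []
  [8] addr=0x79 blk=15 s=7: MISS | VC []
  [9] addr=0x1cd blk=57 s=1: L1-HIT | VC []
  [10] addr=0x7e blk=15 s=7: L1-HIT | VC []
  [11] addr=0x1cd blk=57 s=1: L1-HIT | VC []
  [12] addr=0xa2 blk=20 s=4: MISS | VC [44]
  [13] addr=0x4f blk=9 s=1: MISS | VC [44, 57]
  [14] addr=0x9f blk=19 s=3: L1-HIT | VC [44, 57]
  [15] addr=0x5e blk=11 s=3: MISS | VC [44, 57, 19]
  [16] addr=0x9e blk=19 s=3: VC-HIT | VC [44, 57, 11]
  [17] addr=0x5d blk=11 s=3: VC-HIT | VC [44, 57, 19]

MISSES = 7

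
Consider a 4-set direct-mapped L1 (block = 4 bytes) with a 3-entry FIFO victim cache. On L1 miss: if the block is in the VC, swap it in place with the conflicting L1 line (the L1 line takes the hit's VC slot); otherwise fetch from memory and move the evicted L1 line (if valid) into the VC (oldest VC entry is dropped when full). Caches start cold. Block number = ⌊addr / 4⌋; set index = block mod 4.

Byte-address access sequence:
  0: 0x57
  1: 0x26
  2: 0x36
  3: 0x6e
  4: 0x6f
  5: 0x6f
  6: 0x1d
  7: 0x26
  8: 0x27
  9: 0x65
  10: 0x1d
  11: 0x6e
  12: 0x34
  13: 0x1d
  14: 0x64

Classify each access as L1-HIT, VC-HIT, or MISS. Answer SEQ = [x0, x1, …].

SEQ = [MISS, MISS, MISS, MISS, L1-HIT, L1-HIT, MISS, VC-HIT, L1-HIT, MISS, L1-HIT, VC-HIT, VC-HIT, VC-HIT, VC-HIT]

0: 0x57 (blk 21, set 1) → MISS  vc=[]
1: 0x26 (blk 9, set 1) → MISS  vc=[21]
2: 0x36 (blk 13, set 1) → MISS  vc=[21, 9]
3: 0x6e (blk 27, set 3) → MISS  vc=[21, 9]
4: 0x6f (blk 27, set 3) → L1-HIT  vc=[21, 9]
5: 0x6f (blk 27, set 3) → L1-HIT  vc=[21, 9]
6: 0x1d (blk 7, set 3) → MISS  vc=[21, 9, 27]
7: 0x26 (blk 9, set 1) → VC-HIT  vc=[21, 13, 27]
8: 0x27 (blk 9, set 1) → L1-HIT  vc=[21, 13, 27]
9: 0x65 (blk 25, set 1) → MISS  vc=[13, 27, 9]
10: 0x1d (blk 7, set 3) → L1-HIT  vc=[13, 27, 9]
11: 0x6e (blk 27, set 3) → VC-HIT  vc=[13, 7, 9]
12: 0x34 (blk 13, set 1) → VC-HIT  vc=[25, 7, 9]
13: 0x1d (blk 7, set 3) → VC-HIT  vc=[25, 27, 9]
14: 0x64 (blk 25, set 1) → VC-HIT  vc=[13, 27, 9]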